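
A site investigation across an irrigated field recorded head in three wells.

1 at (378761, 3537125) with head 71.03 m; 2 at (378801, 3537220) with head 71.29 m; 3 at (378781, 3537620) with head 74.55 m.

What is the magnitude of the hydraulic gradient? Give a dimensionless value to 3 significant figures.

Taking 1 as reference: 2−1 = (40, 95, +0.26); 3−1 = (20, 495, +3.52).
Solve a·Δx + b·Δy = Δh: det = 40·495 − 20·95 = 17900.
∂h/∂x = [(+0.26)·495 − (+3.52)·95] / 17900 = -0.01149
∂h/∂y = [40·(+3.52) − 20·(+0.26)] / 17900 = +0.007575
|∇h| = √(-0.01149² + 0.007575²) = 0.01376

0.0138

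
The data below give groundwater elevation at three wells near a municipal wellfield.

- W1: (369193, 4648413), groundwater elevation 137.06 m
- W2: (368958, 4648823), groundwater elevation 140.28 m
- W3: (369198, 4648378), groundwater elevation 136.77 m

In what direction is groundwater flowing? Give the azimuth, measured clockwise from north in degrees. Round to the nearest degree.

187°

With h = a·x + b·y + c and W1 as origin, the differences give:
  (-235)·a + 410·b = +3.22
  5·a + (-35)·b = -0.29
Eliminate b (×(-35) and ×410, subtract): 6175·a = 6.200 → a = ∂h/∂x = +0.001004
Back-substitute: b = ∂h/∂y = +0.008429.
Flow direction (−∇h) has components (-0.001004 E, -0.008429 N).
Azimuth = atan2(E, N) = atan2(-0.001004, -0.008429) = 186.8° ≈ 187°.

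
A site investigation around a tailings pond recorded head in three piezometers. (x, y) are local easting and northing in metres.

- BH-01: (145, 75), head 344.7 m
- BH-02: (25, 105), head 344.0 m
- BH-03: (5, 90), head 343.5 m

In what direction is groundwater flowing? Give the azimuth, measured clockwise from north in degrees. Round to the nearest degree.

Three-point gradient (reference BH-01): Δ to BH-02 = (-120, 30, -0.7), Δ to BH-03 = (-140, 15, -1.2).
∂h/∂x = +0.01062, ∂h/∂y = +0.01917 (det = 2400).
Flow direction (−∇h) has components (-0.01062 E, -0.01917 N).
Azimuth = atan2(E, N) = atan2(-0.01062, -0.01917) = 209.0° ≈ 209°.

209°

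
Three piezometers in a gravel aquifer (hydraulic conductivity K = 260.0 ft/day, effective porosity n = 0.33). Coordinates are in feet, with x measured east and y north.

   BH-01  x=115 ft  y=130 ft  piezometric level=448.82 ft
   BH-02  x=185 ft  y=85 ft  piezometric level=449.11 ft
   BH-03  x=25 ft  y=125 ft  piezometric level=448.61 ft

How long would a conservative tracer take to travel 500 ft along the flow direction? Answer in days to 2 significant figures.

180 days

Taking BH-01 as reference: BH-02−BH-01 = (70, -45, +0.29); BH-03−BH-01 = (-90, -5, -0.21).
Determinant of the coordinate differences = 70·(-5) − (-90)·(-45) = -4400.
∂h/∂x = [(+0.29)·(-5) − (-0.21)·(-45)] / -4400 = +0.002477
∂h/∂y = [70·(-0.21) − (-90)·(+0.29)] / -4400 = -0.002591
|∇h| = √(0.002477² + -0.002591²) = 0.003585
Seepage velocity v = K·i/n = 260.0 × 0.003585 / 0.33 = 2.825 ft/day.
t = 500 / 2.825 = 177 days.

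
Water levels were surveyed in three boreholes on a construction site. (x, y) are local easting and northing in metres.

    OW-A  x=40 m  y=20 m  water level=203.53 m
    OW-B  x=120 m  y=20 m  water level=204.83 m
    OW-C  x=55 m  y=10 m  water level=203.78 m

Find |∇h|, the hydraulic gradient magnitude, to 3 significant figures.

Differences from OW-A: to OW-B (Δx, Δy, Δh) = (80, 0, +1.30); to OW-C = (15, -10, +0.25).
Solve a·Δx + b·Δy = Δh: det = 80·(-10) − 15·0 = -800.
∂h/∂x = [(+1.30)·(-10) − (+0.25)·0] / -800 = +0.01625
∂h/∂y = [80·(+0.25) − 15·(+1.30)] / -800 = -0.0006250
|∇h| = √(0.01625² + -0.0006250²) = 0.01626

0.0163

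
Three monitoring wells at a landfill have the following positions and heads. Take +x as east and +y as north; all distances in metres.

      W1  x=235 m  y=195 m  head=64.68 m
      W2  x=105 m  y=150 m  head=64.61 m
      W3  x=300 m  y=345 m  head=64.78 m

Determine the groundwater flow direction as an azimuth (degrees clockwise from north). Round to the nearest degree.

215°

Taking W1 as reference: W2−W1 = (-130, -45, -0.07); W3−W1 = (65, 150, +0.10).
Solve a·Δx + b·Δy = Δh: det = (-130)·150 − 65·(-45) = -16575.
∂h/∂x = [(-0.07)·150 − (+0.10)·(-45)] / -16575 = +0.0003620
∂h/∂y = [(-130)·(+0.10) − 65·(-0.07)] / -16575 = +0.0005098
Flow direction (−∇h) has components (-0.0003620 E, -0.0005098 N).
Azimuth = atan2(E, N) = atan2(-0.0003620, -0.0005098) = 215.4° ≈ 215°.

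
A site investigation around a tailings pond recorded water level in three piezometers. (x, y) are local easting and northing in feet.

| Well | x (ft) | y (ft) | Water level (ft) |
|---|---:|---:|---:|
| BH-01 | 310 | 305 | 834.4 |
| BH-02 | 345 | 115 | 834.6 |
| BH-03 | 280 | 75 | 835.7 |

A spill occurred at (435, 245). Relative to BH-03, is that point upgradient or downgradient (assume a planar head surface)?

With h = a·x + b·y + c and BH-01 as origin, the differences give:
  35·a + (-190)·b = +0.2
  (-30)·a + (-230)·b = +1.3
Eliminate b (×(-230) and ×(-190), subtract): -13750·a = 201.00 → a = ∂h/∂x = -0.01462
Back-substitute: b = ∂h/∂y = -0.003745.
Head at (435, 245) = 834.4 + (-0.01462)·(125) + (-0.003745)·(-60) = 832.80 ft.
That is lower than the 835.7 ft at BH-03, so the point is downgradient.

downgradient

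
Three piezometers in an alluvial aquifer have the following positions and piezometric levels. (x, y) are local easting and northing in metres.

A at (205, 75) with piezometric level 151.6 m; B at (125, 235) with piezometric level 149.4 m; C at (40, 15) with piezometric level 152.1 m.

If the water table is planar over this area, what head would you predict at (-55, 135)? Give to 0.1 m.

Three-point gradient (reference A): Δ to B = (-80, 160, -2.2), Δ to C = (-165, -60, +0.5).
∂h/∂x = +0.001667, ∂h/∂y = -0.01292 (det = 31200).
h(-55, 135) = 151.6 + (+0.001667)·(-260) + (-0.01292)·(60) = 151.6 -0.433 -0.775 = 150.392 m.

150.4 m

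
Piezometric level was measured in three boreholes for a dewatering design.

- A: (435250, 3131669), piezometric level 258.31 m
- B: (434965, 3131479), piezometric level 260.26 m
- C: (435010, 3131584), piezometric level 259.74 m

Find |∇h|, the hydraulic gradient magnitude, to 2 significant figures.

Differences from A: to B (Δx, Δy, Δh) = (-285, -190, +1.95); to C = (-240, -85, +1.43).
Determinant of the coordinate differences = (-285)·(-85) − (-240)·(-190) = -21375.
∂h/∂x = [(+1.95)·(-85) − (+1.43)·(-190)] / -21375 = -0.004957
∂h/∂y = [(-285)·(+1.43) − (-240)·(+1.95)] / -21375 = -0.002828
|∇h| = √(-0.004957² + -0.002828²) = 0.005707

0.0057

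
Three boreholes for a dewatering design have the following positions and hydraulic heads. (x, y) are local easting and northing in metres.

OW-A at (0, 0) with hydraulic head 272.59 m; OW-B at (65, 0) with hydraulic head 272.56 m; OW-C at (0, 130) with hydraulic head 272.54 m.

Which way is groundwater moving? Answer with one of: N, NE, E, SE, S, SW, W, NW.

∂h/∂x = (272.56 − 272.59) / (65 − 0) = -0.0004615
∂h/∂y = (272.54 − 272.59) / (130 − 0) = -0.0003846
Flow = −∇h = (+0.0004615 east, +0.0003846 north), which points northeast.

NE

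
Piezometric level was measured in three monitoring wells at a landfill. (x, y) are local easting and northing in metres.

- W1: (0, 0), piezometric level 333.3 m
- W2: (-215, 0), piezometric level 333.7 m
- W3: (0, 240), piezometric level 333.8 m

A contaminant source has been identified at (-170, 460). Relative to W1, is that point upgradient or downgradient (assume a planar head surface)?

∂h/∂x = (333.7 − 333.3) / (-215 − 0) = -0.001860
∂h/∂y = (333.8 − 333.3) / (240 − 0) = +0.002083
Head at (-170, 460) = 333.3 + (-0.001860)·(-170) + (+0.002083)·(460) = 334.57 m.
That is higher than the 333.3 m at W1, so the point is upgradient.

upgradient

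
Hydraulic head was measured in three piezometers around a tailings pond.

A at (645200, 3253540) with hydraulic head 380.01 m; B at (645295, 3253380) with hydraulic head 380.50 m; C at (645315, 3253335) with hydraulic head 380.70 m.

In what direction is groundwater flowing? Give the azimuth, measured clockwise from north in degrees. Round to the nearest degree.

Three-point gradient (reference A): Δ to B = (95, -160, +0.49), Δ to C = (115, -205, +0.69).
∂h/∂x = -0.009256, ∂h/∂y = -0.008558 (det = -1075).
Flow direction (−∇h) has components (+0.009256 E, +0.008558 N).
Azimuth = atan2(E, N) = atan2(+0.009256, +0.008558) = 47.2° ≈ 047°.

047°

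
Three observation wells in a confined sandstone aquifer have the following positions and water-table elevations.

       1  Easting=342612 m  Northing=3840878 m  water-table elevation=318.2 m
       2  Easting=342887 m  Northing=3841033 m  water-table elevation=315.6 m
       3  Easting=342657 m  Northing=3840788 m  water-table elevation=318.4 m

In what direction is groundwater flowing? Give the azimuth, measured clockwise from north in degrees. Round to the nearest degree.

050°

Differences from 1: to 2 (Δx, Δy, Δh) = (275, 155, -2.6); to 3 = (45, -90, +0.2).
Determinant of the coordinate differences = 275·(-90) − 45·155 = -31725.
∂h/∂x = [(-2.6)·(-90) − (+0.2)·155] / -31725 = -0.006399
∂h/∂y = [275·(+0.2) − 45·(-2.6)] / -31725 = -0.005422
Flow direction (−∇h) has components (+0.006399 E, +0.005422 N).
Azimuth = atan2(E, N) = atan2(+0.006399, +0.005422) = 49.7° ≈ 050°.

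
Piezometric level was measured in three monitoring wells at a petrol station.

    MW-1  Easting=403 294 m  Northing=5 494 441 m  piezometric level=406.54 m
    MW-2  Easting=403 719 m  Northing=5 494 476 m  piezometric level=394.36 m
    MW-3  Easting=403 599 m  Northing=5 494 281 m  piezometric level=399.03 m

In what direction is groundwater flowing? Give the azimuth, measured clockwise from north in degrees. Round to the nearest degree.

077°

Taking MW-1 as reference: MW-2−MW-1 = (425, 35, -12.18); MW-3−MW-1 = (305, -160, -7.51).
Determinant of the coordinate differences = 425·(-160) − 305·35 = -78675.
∂h/∂x = [(-12.18)·(-160) − (-7.51)·35] / -78675 = -0.02811
∂h/∂y = [425·(-7.51) − 305·(-12.18)] / -78675 = -0.006650
Flow direction (−∇h) has components (+0.02811 E, +0.006650 N).
Azimuth = atan2(E, N) = atan2(+0.02811, +0.006650) = 76.7° ≈ 077°.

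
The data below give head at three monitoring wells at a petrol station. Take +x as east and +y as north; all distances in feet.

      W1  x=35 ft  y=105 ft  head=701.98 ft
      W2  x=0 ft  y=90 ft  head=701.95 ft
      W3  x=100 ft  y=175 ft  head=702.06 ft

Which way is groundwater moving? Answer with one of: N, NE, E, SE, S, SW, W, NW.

SW

Taking W1 as reference: W2−W1 = (-35, -15, -0.03); W3−W1 = (65, 70, +0.08).
Determinant of the coordinate differences = (-35)·70 − 65·(-15) = -1475.
∂h/∂x = [(-0.03)·70 − (+0.08)·(-15)] / -1475 = +0.0006102
∂h/∂y = [(-35)·(+0.08) − 65·(-0.03)] / -1475 = +0.0005763
Flow = −∇h = (-0.0006102 east, -0.0005763 north), which points southwest.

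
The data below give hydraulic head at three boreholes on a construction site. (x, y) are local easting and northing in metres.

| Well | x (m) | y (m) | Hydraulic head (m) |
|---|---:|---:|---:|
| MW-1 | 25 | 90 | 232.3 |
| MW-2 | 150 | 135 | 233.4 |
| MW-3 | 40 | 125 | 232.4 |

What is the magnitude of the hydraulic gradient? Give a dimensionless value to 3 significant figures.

Taking MW-1 as reference: MW-2−MW-1 = (125, 45, +1.1); MW-3−MW-1 = (15, 35, +0.1).
Solve a·Δx + b·Δy = Δh: det = 125·35 − 15·45 = 3700.
∂h/∂x = [(+1.1)·35 − (+0.1)·45] / 3700 = +0.009189
∂h/∂y = [125·(+0.1) − 15·(+1.1)] / 3700 = -0.001081
|∇h| = √(0.009189² + -0.001081²) = 0.009252

0.00925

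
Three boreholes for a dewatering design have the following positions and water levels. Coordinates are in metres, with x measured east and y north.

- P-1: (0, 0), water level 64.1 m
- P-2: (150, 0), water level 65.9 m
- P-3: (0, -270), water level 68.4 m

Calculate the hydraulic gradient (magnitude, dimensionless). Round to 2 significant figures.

0.020

∂h/∂x = (65.9 − 64.1) / (150 − 0) = +0.01200
∂h/∂y = (68.4 − 64.1) / (-270 − 0) = -0.01593
|∇h| = √(0.01200² + -0.01593²) = 0.01994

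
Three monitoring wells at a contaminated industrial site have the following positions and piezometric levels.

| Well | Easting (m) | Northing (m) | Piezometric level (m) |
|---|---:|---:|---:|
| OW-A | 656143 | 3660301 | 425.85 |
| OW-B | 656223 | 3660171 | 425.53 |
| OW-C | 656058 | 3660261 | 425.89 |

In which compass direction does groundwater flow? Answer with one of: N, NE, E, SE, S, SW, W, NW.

Three-point gradient (reference OW-A): Δ to OW-B = (80, -130, -0.32), Δ to OW-C = (-85, -40, +0.04).
∂h/∂x = -0.001263, ∂h/∂y = +0.001684 (det = -14250).
Flow = −∇h = (+0.001263 east, -0.001684 north), which points southeast.

SE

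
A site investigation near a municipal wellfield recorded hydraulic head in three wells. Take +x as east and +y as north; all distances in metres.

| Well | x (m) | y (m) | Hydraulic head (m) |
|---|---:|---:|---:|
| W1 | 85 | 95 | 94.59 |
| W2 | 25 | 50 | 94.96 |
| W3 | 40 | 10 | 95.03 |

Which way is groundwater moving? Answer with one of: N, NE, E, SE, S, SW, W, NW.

Three-point gradient (reference W1): Δ to W2 = (-60, -45, +0.37), Δ to W3 = (-45, -85, +0.44).
∂h/∂x = -0.003789, ∂h/∂y = -0.003171 (det = 3075).
Flow = −∇h = (+0.003789 east, +0.003171 north), which points northeast.

NE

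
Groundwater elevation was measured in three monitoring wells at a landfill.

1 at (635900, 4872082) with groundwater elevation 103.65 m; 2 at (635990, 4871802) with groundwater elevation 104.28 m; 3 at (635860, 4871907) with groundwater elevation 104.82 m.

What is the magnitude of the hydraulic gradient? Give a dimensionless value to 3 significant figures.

Taking 1 as reference: 2−1 = (90, -280, +0.63); 3−1 = (-40, -175, +1.17).
Solve a·Δx + b·Δy = Δh: det = 90·(-175) − (-40)·(-280) = -26950.
∂h/∂x = [(+0.63)·(-175) − (+1.17)·(-280)] / -26950 = -0.008065
∂h/∂y = [90·(+1.17) − (-40)·(+0.63)] / -26950 = -0.004842
|∇h| = √(-0.008065² + -0.004842²) = 0.009407

0.00941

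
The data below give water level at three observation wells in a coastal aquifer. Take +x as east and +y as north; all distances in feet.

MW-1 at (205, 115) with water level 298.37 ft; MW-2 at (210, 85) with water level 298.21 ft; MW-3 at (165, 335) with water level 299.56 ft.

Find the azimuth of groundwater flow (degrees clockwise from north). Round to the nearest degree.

Three-point gradient (reference MW-1): Δ to MW-2 = (5, -30, -0.16), Δ to MW-3 = (-40, 220, +1.19).
∂h/∂x = -0.005000, ∂h/∂y = +0.004500 (det = -100).
Flow direction (−∇h) has components (+0.005000 E, -0.004500 N).
Azimuth = atan2(E, N) = atan2(+0.005000, -0.004500) = 132.0° ≈ 132°.

132°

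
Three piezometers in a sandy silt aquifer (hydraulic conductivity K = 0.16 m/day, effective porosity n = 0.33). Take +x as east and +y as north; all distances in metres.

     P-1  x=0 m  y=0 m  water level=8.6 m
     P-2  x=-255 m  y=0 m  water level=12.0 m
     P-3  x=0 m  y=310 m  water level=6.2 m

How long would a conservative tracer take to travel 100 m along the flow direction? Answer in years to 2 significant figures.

37 years

∂h/∂x = (12.0 − 8.6) / (-255 − 0) = -0.01333
∂h/∂y = (6.2 − 8.6) / (310 − 0) = -0.007742
|∇h| = √(-0.01333² + -0.007742²) = 0.01542
Seepage velocity v = K·i/n = 0.16 × 0.01542 / 0.33 = 0.007476 m/day.
t = 100 / 0.007476 = 1.338e+04 days = 36.6 years.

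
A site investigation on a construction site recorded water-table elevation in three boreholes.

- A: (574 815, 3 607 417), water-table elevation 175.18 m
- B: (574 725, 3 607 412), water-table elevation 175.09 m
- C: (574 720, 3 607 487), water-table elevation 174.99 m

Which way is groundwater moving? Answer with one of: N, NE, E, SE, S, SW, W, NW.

With h = a·x + b·y + c and A as origin, the differences give:
  (-90)·a + (-5)·b = -0.09
  (-95)·a + 70·b = -0.19
Eliminate b (×70 and ×(-5), subtract): -6775·a = -7.250 → a = ∂h/∂x = +0.001070
Back-substitute: b = ∂h/∂y = -0.001262.
Flow = −∇h = (-0.001070 east, +0.001262 north), which points northwest.

NW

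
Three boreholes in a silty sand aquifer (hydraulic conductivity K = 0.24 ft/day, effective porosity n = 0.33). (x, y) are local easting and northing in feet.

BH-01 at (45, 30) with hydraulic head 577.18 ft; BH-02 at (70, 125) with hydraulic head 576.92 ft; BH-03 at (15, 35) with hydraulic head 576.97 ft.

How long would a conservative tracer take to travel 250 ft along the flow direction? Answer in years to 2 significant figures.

With h = a·x + b·y + c and BH-01 as origin, the differences give:
  25·a + 95·b = -0.26
  (-30)·a + 5·b = -0.21
Eliminate b (×5 and ×95, subtract): 2975·a = 18.650 → a = ∂h/∂x = +0.006269
Back-substitute: b = ∂h/∂y = -0.004387.
|∇h| = √(0.006269² + -0.004387²) = 0.007652
Seepage velocity v = K·i/n = 0.24 × 0.007652 / 0.33 = 0.005565 ft/day.
t = 250 / 0.005565 = 4.492e+04 days = 123 years.

120 years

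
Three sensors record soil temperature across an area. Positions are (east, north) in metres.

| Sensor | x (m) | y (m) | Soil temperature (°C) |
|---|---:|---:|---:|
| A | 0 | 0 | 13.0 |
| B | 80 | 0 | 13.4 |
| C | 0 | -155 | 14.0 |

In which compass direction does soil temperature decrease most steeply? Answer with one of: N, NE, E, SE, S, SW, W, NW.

NW

∂T/∂x = (13.4 − 13.0) / (80 − 0) = +0.005000
∂T/∂y = (14.0 − 13.0) / (-155 − 0) = -0.006452
Steepest decrease is along −∇f = (-0.005000 E, +0.006452 N) → northwest.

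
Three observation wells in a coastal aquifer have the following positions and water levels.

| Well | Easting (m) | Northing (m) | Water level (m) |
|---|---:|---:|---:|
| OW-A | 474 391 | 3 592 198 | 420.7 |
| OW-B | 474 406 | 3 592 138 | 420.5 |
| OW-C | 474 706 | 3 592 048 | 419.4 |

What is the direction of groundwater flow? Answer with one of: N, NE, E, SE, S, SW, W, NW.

With h = a·x + b·y + c and OW-A as origin, the differences give:
  15·a + (-60)·b = -0.2
  315·a + (-150)·b = -1.3
Eliminate b (×(-150) and ×(-60), subtract): 16650·a = -48.00 → a = ∂h/∂x = -0.002883
Back-substitute: b = ∂h/∂y = +0.002613.
Flow = −∇h = (+0.002883 east, -0.002613 north), which points southeast.

SE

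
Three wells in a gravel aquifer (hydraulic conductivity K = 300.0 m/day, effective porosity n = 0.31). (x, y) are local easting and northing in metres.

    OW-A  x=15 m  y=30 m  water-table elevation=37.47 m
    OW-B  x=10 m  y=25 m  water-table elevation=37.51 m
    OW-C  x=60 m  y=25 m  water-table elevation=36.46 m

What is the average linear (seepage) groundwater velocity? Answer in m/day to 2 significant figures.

24 m/day

Taking OW-A as reference: OW-B−OW-A = (-5, -5, +0.04); OW-C−OW-A = (45, -5, -1.01).
Determinant of the coordinate differences = (-5)·(-5) − 45·(-5) = 250.
∂h/∂x = [(+0.04)·(-5) − (-1.01)·(-5)] / 250 = -0.02100
∂h/∂y = [(-5)·(-1.01) − 45·(+0.04)] / 250 = +0.01300
|∇h| = √(-0.02100² + 0.01300²) = 0.0247
Seepage velocity v = K·i/n = 300.0 × 0.0247 / 0.31 = 23.9 m/day.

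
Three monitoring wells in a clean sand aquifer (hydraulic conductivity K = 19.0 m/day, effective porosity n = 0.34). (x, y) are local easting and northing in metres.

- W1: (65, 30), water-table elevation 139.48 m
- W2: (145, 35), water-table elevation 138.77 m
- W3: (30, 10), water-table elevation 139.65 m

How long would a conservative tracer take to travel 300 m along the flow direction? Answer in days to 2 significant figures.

440 days

Differences from W1: to W2 (Δx, Δy, Δh) = (80, 5, -0.71); to W3 = (-35, -20, +0.17).
Solve a·Δx + b·Δy = Δh: det = 80·(-20) − (-35)·5 = -1425.
∂h/∂x = [(-0.71)·(-20) − (+0.17)·5] / -1425 = -0.009368
∂h/∂y = [80·(+0.17) − (-35)·(-0.71)] / -1425 = +0.007895
|∇h| = √(-0.009368² + 0.007895²) = 0.01225
Seepage velocity v = K·i/n = 19.0 × 0.01225 / 0.34 = 0.6846 m/day.
t = 300 / 0.6846 = 438.2 days.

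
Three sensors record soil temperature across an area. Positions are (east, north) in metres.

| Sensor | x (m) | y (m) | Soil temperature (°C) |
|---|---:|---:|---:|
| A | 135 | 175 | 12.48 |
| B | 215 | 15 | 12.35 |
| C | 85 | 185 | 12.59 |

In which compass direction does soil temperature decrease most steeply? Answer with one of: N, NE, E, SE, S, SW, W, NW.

With T = a·x + b·y + c and A as origin, the differences give:
  80·a + (-160)·b = -0.13
  (-50)·a + 10·b = +0.11
Eliminate b (×10 and ×(-160), subtract): -7200·a = 16.300 → a = ∂T/∂x = -0.002264
Back-substitute: b = ∂T/∂y = -0.0003194.
Steepest decrease is along −∇f = (+0.002264 E, +0.0003194 N) → east.

E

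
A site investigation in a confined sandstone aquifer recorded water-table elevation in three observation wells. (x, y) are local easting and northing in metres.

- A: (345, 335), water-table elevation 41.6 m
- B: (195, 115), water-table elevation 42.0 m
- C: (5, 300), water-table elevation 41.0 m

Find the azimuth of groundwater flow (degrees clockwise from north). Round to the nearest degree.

With h = a·x + b·y + c and A as origin, the differences give:
  (-150)·a + (-220)·b = +0.4
  (-340)·a + (-35)·b = -0.6
Eliminate b (×(-35) and ×(-220), subtract): -69550·a = -146.00 → a = ∂h/∂x = +0.002099
Back-substitute: b = ∂h/∂y = -0.003249.
Flow direction (−∇h) has components (-0.002099 E, +0.003249 N).
Azimuth = atan2(E, N) = atan2(-0.002099, +0.003249) = 327.1° ≈ 327°.

327°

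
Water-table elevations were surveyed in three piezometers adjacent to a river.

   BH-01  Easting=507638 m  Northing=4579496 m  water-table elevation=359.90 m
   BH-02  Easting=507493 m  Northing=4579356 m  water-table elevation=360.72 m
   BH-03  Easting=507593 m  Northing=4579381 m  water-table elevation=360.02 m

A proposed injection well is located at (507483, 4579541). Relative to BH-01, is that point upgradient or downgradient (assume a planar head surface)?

upgradient

Differences from BH-01: to BH-02 (Δx, Δy, Δh) = (-145, -140, +0.82); to BH-03 = (-45, -115, +0.12).
Solve a·Δx + b·Δy = Δh: det = (-145)·(-115) − (-45)·(-140) = 10375.
∂h/∂x = [(+0.82)·(-115) − (+0.12)·(-140)] / 10375 = -0.007470
∂h/∂y = [(-145)·(+0.12) − (-45)·(+0.82)] / 10375 = +0.001880
Head at (507483, 4579541) = 359.90 + (-0.007470)·(-155) + (+0.001880)·(45) = 361.14 m.
That is higher than the 359.90 m at BH-01, so the point is upgradient.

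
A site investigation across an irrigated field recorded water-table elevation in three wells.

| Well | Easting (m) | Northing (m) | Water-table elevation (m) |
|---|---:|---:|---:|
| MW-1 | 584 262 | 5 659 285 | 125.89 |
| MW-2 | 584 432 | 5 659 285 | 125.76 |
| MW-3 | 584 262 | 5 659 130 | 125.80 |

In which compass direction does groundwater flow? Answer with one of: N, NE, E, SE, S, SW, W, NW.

∂h/∂x = (125.76 − 125.89) / (584432 − 584262) = -0.0007647
∂h/∂y = (125.80 − 125.89) / (5659130 − 5659285) = +0.0005806
Flow = −∇h = (+0.0007647 east, -0.0005806 north), which points southeast.

SE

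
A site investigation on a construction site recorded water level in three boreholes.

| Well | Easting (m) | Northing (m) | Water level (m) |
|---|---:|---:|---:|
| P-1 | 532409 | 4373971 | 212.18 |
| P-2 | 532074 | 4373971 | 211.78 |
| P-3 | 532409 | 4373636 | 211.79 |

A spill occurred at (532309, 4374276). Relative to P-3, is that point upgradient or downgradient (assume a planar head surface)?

upgradient

∂h/∂x = (211.78 − 212.18) / (532074 − 532409) = +0.001194
∂h/∂y = (211.79 − 212.18) / (4373636 − 4373971) = +0.001164
Head at (532309, 4374276) = 212.18 + (+0.001194)·(-100) + (+0.001164)·(305) = 212.42 m.
That is higher than the 211.79 m at P-3, so the point is upgradient.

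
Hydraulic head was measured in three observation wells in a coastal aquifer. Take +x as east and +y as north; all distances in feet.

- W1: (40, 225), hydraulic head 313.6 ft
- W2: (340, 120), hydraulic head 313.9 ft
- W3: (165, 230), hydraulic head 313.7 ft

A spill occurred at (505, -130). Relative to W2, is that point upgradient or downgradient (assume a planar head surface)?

upgradient

Differences from W1: to W2 (Δx, Δy, Δh) = (300, -105, +0.3); to W3 = (125, 5, +0.1).
Solve a·Δx + b·Δy = Δh: det = 300·5 − 125·(-105) = 14625.
∂h/∂x = [(+0.3)·5 − (+0.1)·(-105)] / 14625 = +0.0008205
∂h/∂y = [300·(+0.1) − 125·(+0.3)] / 14625 = -0.0005128
Head at (505, -130) = 313.6 + (+0.0008205)·(465) + (-0.0005128)·(-355) = 314.16 ft.
That is higher than the 313.9 ft at W2, so the point is upgradient.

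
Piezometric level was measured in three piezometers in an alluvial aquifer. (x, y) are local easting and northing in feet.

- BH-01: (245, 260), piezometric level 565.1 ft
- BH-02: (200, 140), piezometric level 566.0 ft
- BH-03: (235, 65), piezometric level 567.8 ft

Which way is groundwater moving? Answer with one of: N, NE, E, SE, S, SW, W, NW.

With h = a·x + b·y + c and BH-01 as origin, the differences give:
  (-45)·a + (-120)·b = +0.9
  (-10)·a + (-195)·b = +2.7
Eliminate b (×(-195) and ×(-120), subtract): 7575·a = 148.50 → a = ∂h/∂x = +0.01960
Back-substitute: b = ∂h/∂y = -0.01485.
Flow = −∇h = (-0.01960 east, +0.01485 north), which points northwest.

NW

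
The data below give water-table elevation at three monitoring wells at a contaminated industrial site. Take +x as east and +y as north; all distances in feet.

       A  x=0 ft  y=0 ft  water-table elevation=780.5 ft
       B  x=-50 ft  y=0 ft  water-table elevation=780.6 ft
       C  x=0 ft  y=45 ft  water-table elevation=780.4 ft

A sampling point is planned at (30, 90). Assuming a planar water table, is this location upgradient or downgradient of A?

∂h/∂x = (780.6 − 780.5) / (-50 − 0) = -0.002000
∂h/∂y = (780.4 − 780.5) / (45 − 0) = -0.002222
Head at (30, 90) = 780.5 + (-0.002000)·(30) + (-0.002222)·(90) = 780.24 ft.
That is lower than the 780.5 ft at A, so the point is downgradient.

downgradient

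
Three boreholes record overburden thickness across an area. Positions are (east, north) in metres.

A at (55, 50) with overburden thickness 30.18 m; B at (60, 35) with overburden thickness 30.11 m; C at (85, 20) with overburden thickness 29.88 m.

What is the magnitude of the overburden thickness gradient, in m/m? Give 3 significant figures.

With d = a·x + b·y + c and A as origin, the differences give:
  5·a + (-15)·b = -0.07
  30·a + (-30)·b = -0.30
Eliminate b (×(-30) and ×(-15), subtract): 300·a = -2.400 → a = ∂d/∂x = -0.008000
Back-substitute: b = ∂d/∂y = +0.002000.
|∇f| = √(-0.008000² + 0.002000²) = 0.008246 m/m

0.00825 m/m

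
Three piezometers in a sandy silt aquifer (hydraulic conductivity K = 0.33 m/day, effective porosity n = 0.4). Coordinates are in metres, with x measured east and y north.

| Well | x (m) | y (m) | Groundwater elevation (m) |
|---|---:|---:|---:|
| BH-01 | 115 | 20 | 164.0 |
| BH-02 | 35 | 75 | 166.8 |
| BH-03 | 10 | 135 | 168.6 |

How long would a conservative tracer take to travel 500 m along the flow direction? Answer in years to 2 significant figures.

56 years

Taking BH-01 as reference: BH-02−BH-01 = (-80, 55, +2.8); BH-03−BH-01 = (-105, 115, +4.6).
Solve a·Δx + b·Δy = Δh: det = (-80)·115 − (-105)·55 = -3425.
∂h/∂x = [(+2.8)·115 − (+4.6)·55] / -3425 = -0.02015
∂h/∂y = [(-80)·(+4.6) − (-105)·(+2.8)] / -3425 = +0.02161
|∇h| = √(-0.02015² + 0.02161²) = 0.02955
Seepage velocity v = K·i/n = 0.33 × 0.02955 / 0.4 = 0.02438 m/day.
t = 500 / 0.02438 = 2.051e+04 days = 56.2 years.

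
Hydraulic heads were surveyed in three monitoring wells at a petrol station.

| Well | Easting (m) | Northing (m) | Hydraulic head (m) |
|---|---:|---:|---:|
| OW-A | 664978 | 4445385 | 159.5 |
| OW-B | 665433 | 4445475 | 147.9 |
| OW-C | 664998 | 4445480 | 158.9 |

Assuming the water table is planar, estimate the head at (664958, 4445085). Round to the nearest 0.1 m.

160.3 m

Differences from OW-A: to OW-B (Δx, Δy, Δh) = (455, 90, -11.6); to OW-C = (20, 95, -0.6).
Solve a·Δx + b·Δy = Δh: det = 455·95 − 20·90 = 41425.
∂h/∂x = [(-11.6)·95 − (-0.6)·90] / 41425 = -0.02530
∂h/∂y = [455·(-0.6) − 20·(-11.6)] / 41425 = -0.0009897
h(664958, 4445085) = 159.5 + (-0.02530)·(-20) + (-0.0009897)·(-300) = 159.5 +0.506 +0.297 = 160.303 m.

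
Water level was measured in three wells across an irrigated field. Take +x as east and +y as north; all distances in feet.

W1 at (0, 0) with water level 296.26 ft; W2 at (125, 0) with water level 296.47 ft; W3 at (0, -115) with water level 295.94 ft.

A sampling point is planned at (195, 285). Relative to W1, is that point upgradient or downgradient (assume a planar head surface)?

upgradient

∂h/∂x = (296.47 − 296.26) / (125 − 0) = +0.001680
∂h/∂y = (295.94 − 296.26) / (-115 − 0) = +0.002783
Head at (195, 285) = 296.26 + (+0.001680)·(195) + (+0.002783)·(285) = 297.38 ft.
That is higher than the 296.26 ft at W1, so the point is upgradient.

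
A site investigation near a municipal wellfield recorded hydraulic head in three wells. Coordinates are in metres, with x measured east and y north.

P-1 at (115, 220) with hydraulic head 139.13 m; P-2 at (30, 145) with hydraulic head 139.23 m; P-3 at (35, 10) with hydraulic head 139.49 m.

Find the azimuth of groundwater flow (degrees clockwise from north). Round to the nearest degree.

Three-point gradient (reference P-1): Δ to P-2 = (-85, -75, +0.10), Δ to P-3 = (-80, -210, +0.36).
∂h/∂x = +0.0005063, ∂h/∂y = -0.001907 (det = 11850).
Flow direction (−∇h) has components (-0.0005063 E, +0.001907 N).
Azimuth = atan2(E, N) = atan2(-0.0005063, +0.001907) = 345.1° ≈ 345°.

345°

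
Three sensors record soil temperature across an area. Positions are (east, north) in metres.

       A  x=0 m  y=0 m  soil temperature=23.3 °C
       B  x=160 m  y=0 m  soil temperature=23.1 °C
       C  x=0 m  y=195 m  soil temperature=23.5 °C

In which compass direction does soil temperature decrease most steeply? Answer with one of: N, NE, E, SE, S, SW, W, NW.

SE

∂T/∂x = (23.1 − 23.3) / (160 − 0) = -0.001250
∂T/∂y = (23.5 − 23.3) / (195 − 0) = +0.001026
Steepest decrease is along −∇f = (+0.001250 E, -0.001026 N) → southeast.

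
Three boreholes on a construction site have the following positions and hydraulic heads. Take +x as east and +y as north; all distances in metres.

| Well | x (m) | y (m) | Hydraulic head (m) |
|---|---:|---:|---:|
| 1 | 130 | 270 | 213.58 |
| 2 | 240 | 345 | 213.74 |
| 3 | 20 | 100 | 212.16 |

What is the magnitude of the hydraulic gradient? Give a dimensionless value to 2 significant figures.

0.015

With h = a·x + b·y + c and 1 as origin, the differences give:
  110·a + 75·b = +0.16
  (-110)·a + (-170)·b = -1.42
Eliminate b (×(-170) and ×75, subtract): -10450·a = 79.300 → a = ∂h/∂x = -0.007589
Back-substitute: b = ∂h/∂y = +0.01326.
|∇h| = √(-0.007589² + 0.01326²) = 0.01528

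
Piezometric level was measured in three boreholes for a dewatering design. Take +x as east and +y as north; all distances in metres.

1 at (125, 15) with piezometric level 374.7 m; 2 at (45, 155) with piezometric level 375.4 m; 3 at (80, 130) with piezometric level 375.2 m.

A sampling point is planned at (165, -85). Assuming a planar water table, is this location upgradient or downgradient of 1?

downgradient

Three-point gradient (reference 1): Δ to 2 = (-80, 140, +0.7), Δ to 3 = (-45, 115, +0.5).
∂h/∂x = -0.003621, ∂h/∂y = +0.002931 (det = -2900).
Head at (165, -85) = 374.7 + (-0.003621)·(40) + (+0.002931)·(-100) = 374.26 m.
That is lower than the 374.7 m at 1, so the point is downgradient.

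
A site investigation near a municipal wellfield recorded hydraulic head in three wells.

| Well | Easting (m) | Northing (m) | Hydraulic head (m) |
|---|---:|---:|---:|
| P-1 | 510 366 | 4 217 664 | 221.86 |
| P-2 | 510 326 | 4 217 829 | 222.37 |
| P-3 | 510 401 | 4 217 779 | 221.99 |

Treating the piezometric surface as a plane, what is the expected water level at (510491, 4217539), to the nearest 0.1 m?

221.1 m

Differences from P-1: to P-2 (Δx, Δy, Δh) = (-40, 165, +0.51); to P-3 = (35, 115, +0.13).
Determinant of the coordinate differences = (-40)·115 − 35·165 = -10375.
∂h/∂x = [(+0.51)·115 − (+0.13)·165] / -10375 = -0.003586
∂h/∂y = [(-40)·(+0.13) − 35·(+0.51)] / -10375 = +0.002222
h(510491, 4217539) = 221.86 + (-0.003586)·(125) + (+0.002222)·(-125) = 221.86 -0.448 -0.278 = 221.134 m.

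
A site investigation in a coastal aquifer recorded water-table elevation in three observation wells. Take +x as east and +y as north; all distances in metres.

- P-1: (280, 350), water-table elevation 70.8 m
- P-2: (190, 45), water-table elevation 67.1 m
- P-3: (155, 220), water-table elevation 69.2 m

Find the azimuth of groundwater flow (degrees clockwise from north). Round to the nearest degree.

181°

Three-point gradient (reference P-1): Δ to P-2 = (-90, -305, -3.7), Δ to P-3 = (-125, -130, -1.6).
∂h/∂x = +0.0002649, ∂h/∂y = +0.01205 (det = -26425).
Flow direction (−∇h) has components (-0.0002649 E, -0.01205 N).
Azimuth = atan2(E, N) = atan2(-0.0002649, -0.01205) = 181.3° ≈ 181°.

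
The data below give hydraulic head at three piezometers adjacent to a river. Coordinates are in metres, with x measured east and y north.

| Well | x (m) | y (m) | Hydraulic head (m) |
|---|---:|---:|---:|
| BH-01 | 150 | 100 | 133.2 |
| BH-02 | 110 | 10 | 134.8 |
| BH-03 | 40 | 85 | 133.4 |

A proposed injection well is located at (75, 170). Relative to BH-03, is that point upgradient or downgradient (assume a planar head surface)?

downgradient

With h = a·x + b·y + c and BH-01 as origin, the differences give:
  (-40)·a + (-90)·b = +1.6
  (-110)·a + (-15)·b = +0.2
Eliminate b (×(-15) and ×(-90), subtract): -9300·a = -6.00 → a = ∂h/∂x = +0.0006452
Back-substitute: b = ∂h/∂y = -0.01806.
Head at (75, 170) = 133.2 + (+0.0006452)·(-75) + (-0.01806)·(70) = 131.89 m.
That is lower than the 133.4 m at BH-03, so the point is downgradient.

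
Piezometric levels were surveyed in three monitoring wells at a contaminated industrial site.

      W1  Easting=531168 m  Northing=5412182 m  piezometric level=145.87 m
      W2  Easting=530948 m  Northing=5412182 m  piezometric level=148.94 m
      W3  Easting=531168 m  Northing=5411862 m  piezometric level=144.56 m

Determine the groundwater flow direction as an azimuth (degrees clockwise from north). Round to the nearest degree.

∂h/∂x = (148.94 − 145.87) / (530948 − 531168) = -0.01395
∂h/∂y = (144.56 − 145.87) / (5411862 − 5412182) = +0.004094
Flow direction (−∇h) has components (+0.01395 E, -0.004094 N).
Azimuth = atan2(E, N) = atan2(+0.01395, -0.004094) = 106.3° ≈ 106°.

106°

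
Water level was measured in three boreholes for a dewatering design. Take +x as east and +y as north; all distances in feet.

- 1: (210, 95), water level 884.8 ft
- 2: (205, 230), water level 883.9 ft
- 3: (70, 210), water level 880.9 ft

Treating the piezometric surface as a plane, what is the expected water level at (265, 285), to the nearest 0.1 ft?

Three-point gradient (reference 1): Δ to 2 = (-5, 135, -0.9), Δ to 3 = (-140, 115, -3.9).
∂h/∂x = +0.02308, ∂h/∂y = -0.005812 (det = 18325).
h(265, 285) = 884.8 + (+0.02308)·(55) + (-0.005812)·(190) = 884.8 +1.270 -1.104 = 884.965 ft.

885.0 ft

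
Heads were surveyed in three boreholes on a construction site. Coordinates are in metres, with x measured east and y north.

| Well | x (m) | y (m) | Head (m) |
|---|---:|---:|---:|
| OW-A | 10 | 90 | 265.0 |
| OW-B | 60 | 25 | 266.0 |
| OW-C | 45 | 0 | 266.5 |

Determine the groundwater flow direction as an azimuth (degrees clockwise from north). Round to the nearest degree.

With h = a·x + b·y + c and OW-A as origin, the differences give:
  50·a + (-65)·b = +1.0
  35·a + (-90)·b = +1.5
Eliminate b (×(-90) and ×(-65), subtract): -2225·a = 7.50 → a = ∂h/∂x = -0.003371
Back-substitute: b = ∂h/∂y = -0.01798.
Flow direction (−∇h) has components (+0.003371 E, +0.01798 N).
Azimuth = atan2(E, N) = atan2(+0.003371, +0.01798) = 10.6° ≈ 011°.

011°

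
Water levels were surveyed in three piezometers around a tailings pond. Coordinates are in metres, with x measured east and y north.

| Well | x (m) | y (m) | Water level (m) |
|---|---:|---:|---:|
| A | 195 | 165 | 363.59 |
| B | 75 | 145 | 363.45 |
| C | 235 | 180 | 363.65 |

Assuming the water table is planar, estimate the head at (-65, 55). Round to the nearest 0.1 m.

Differences from A: to B (Δx, Δy, Δh) = (-120, -20, -0.14); to C = (40, 15, +0.06).
Determinant of the coordinate differences = (-120)·15 − 40·(-20) = -1000.
∂h/∂x = [(-0.14)·15 − (+0.06)·(-20)] / -1000 = +0.0009000
∂h/∂y = [(-120)·(+0.06) − 40·(-0.14)] / -1000 = +0.001600
h(-65, 55) = 363.59 + (+0.0009000)·(-260) + (+0.001600)·(-110) = 363.59 -0.234 -0.176 = 363.180 m.

363.2 m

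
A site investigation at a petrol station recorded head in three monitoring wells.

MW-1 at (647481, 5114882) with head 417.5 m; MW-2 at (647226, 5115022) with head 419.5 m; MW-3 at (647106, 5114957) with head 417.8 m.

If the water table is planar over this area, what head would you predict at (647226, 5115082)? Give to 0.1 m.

420.7 m

With h = a·x + b·y + c and MW-1 as origin, the differences give:
  (-255)·a + 140·b = +2.0
  (-375)·a + 75·b = +0.3
Eliminate b (×75 and ×140, subtract): 33375·a = 108.00 → a = ∂h/∂x = +0.003236
Back-substitute: b = ∂h/∂y = +0.02018.
h(647226, 5115082) = 417.5 + (+0.003236)·(-255) + (+0.02018)·(200) = 417.5 -0.825 +4.036 = 420.711 m.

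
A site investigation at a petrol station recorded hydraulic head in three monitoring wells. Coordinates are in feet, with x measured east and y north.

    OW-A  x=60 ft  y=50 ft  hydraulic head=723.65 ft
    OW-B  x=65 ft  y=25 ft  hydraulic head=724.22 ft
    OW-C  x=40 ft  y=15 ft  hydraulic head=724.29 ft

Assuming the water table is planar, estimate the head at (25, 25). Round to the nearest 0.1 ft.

Taking OW-A as reference: OW-B−OW-A = (5, -25, +0.57); OW-C−OW-A = (-20, -35, +0.64).
Determinant of the coordinate differences = 5·(-35) − (-20)·(-25) = -675.
∂h/∂x = [(+0.57)·(-35) − (+0.64)·(-25)] / -675 = +0.005852
∂h/∂y = [5·(+0.64) − (-20)·(+0.57)] / -675 = -0.02163
h(25, 25) = 723.65 + (+0.005852)·(-35) + (-0.02163)·(-25) = 723.65 -0.205 +0.541 = 723.986 ft.

724.0 ft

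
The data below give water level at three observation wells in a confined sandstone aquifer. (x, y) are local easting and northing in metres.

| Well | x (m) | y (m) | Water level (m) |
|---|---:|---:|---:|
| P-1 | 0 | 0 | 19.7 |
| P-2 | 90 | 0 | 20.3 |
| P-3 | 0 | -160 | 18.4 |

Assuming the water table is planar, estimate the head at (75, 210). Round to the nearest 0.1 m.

21.9 m

∂h/∂x = (20.3 − 19.7) / (90 − 0) = +0.006667
∂h/∂y = (18.4 − 19.7) / (-160 − 0) = +0.008125
h(75, 210) = 19.7 + (+0.006667)·(75) + (+0.008125)·(210) = 19.7 +0.500 +1.706 = 21.906 m.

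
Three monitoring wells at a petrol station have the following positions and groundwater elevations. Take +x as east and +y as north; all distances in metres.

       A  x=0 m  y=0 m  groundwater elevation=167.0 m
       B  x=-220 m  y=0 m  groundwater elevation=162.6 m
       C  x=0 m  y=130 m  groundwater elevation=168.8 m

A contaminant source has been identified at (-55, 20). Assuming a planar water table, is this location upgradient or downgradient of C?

∂h/∂x = (162.6 − 167.0) / (-220 − 0) = +0.02000
∂h/∂y = (168.8 − 167.0) / (130 − 0) = +0.01385
Head at (-55, 20) = 167.0 + (+0.02000)·(-55) + (+0.01385)·(20) = 166.18 m.
That is lower than the 168.8 m at C, so the point is downgradient.

downgradient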